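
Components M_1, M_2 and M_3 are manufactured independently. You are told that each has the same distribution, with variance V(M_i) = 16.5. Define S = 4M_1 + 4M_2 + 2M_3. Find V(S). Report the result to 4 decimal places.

By independence, V(S) = (4)²V(M_1) + (4)²V(M_2) + (2)²V(M_3)
= (4)²·16.5 + (4)²·16.5 + (2)²·16.5 = 594

594.0000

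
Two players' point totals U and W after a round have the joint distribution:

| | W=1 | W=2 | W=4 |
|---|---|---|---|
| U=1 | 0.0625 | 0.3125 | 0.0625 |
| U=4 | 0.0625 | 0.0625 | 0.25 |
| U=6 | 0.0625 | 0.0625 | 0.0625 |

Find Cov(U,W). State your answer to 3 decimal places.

E[U] = 3.0625,  E[W] = 2.5625
E[UW] = 8.3125
Cov(U,W) = E[UW] − E[U]E[W] = 8.3125 − (3.0625)(2.5625) = 0.46484375

0.465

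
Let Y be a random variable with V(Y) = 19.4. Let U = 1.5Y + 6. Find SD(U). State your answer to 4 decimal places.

6.6068

V(1.5Y + 6) = (1.5)²·19.4 = 43.65
SD(U) = √43.65 ≈ 6.6068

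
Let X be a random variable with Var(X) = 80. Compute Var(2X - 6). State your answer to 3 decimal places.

Var(2X - 6) = (2)²·Var(X) = 4·80 = 320

320.000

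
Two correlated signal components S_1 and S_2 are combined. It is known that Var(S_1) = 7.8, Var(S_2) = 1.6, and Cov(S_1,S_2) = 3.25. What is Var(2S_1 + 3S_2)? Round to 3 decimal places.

Var(2S_1 + 3S_2) = (2)²·Var(S_1) + (3)²·Var(S_2) + 2·(2)·(3)·Cov(S_1,S_2)
= 4·7.8 + 9·1.6 + 12·3.25 = 84.6

84.600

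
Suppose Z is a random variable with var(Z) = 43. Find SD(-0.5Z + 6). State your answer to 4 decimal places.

3.2787

var(-0.5Z + 6) = (-0.5)²·43 = 10.75
SD(-0.5Z + 6) = √10.75 ≈ 3.2787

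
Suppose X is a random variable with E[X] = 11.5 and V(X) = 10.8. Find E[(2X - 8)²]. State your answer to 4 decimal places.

268.2000

E[2X - 8] = 2·11.5 − 8 = 15
V(2X - 8) = (2)²·10.8 = 43.2
E[(2X - 8)²] = V((2X - 8)) + (E[(2X - 8)])² = 43.2 + (15)² = 268.2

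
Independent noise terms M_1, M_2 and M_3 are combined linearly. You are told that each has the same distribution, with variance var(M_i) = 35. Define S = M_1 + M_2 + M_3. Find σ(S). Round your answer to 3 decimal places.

By independence, var(S) = (1)²var(M_1) + (1)²var(M_2) + (1)²var(M_3)
= (1)²·35 + (1)²·35 + (1)²·35 = 105
σ(S) = √105 ≈ 10.247

10.247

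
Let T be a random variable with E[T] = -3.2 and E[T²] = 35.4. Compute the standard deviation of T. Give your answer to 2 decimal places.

V(T) = 35.4 − (-3.2)² = 25.16
σ(T) = √25.16 ≈ 5.02

5.02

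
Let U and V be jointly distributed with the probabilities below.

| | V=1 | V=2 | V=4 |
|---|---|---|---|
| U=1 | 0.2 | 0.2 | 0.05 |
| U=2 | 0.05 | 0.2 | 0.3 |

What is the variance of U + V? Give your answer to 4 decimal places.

2.3000

E[U] = 1.55,  E[V] = 2.45,  E[UV] = 4.1
Var(U) = 2.65 − (1.55)² = 0.2475;  Var(V) = 7.45 − (2.45)² = 1.4475
cov(U,V) = 4.1 − (1.55)(2.45) = 0.3025
Var(U + V) = (1)²·0.2475 + (1)²·1.4475 + 2·(1)·(1)·0.3025 = 2.3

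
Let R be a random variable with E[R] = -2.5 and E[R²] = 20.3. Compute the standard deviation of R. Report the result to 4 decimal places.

Var(R) = 20.3 − (-2.5)² = 14.05
SD(R) = √14.05 ≈ 3.7483

3.7483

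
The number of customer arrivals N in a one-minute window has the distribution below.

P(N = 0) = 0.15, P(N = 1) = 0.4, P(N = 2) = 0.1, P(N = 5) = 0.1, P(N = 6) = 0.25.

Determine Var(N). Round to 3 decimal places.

5.540

E[N] = (0)(0.15) + (1)(0.4) + (2)(0.1) + (5)(0.1) + (6)(0.25) = 2.6
E[N²] = (0)²(0.15) + (1)²(0.4) + (2)²(0.1) + (5)²(0.1) + (6)²(0.25) = 12.3
Var(N) = E[N²] − (E[N])² = 12.3 − (2.6)² = 5.54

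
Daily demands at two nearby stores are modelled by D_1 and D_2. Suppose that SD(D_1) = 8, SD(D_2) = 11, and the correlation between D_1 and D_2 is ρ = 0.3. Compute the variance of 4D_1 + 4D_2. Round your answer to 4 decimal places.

3804.8000

V(D_1) = (8)² = 64;  V(D_2) = (11)² = 121
Cov(D_1,D_2) = ρ·SD(D_1)·SD(D_2) = 0.3·8·11 = 26.4
V(4D_1 + 4D_2) = (4)²·V(D_1) + (4)²·V(D_2) + 2·(4)·(4)·Cov(D_1,D_2)
= 16·64 + 16·121 + 32·26.4 = 3804.8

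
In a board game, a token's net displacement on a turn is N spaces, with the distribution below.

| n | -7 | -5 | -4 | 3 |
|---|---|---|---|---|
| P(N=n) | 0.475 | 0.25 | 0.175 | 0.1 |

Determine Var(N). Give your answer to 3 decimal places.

E[N] = (-7)(0.475) + (-5)(0.25) + (-4)(0.175) + (3)(0.1) = -4.975
E[N²] = (-7)²(0.475) + (-5)²(0.25) + (-4)²(0.175) + (3)²(0.1) = 33.225
Var(N) = E[N²] − (E[N])² = 33.225 − (-4.975)² = 8.474375

8.474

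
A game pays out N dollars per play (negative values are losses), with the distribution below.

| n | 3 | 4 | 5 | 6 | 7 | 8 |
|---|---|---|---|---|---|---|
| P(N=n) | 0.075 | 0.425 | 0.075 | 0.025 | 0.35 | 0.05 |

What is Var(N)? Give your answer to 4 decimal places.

E[N] = (3)(0.075) + (4)(0.425) + (5)(0.075) + (6)(0.025) + (7)(0.35) + (8)(0.05) = 5.3
E[N²] = (3)²(0.075) + (4)²(0.425) + (5)²(0.075) + (6)²(0.025) + (7)²(0.35) + (8)²(0.05) = 30.6
Var(N) = E[N²] − (E[N])² = 30.6 − (5.3)² = 2.51

2.5100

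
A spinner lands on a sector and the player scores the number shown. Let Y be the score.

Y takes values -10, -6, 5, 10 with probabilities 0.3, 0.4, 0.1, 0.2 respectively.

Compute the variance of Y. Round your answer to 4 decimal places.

E[Y] = (-10)(0.3) + (-6)(0.4) + (5)(0.1) + (10)(0.2) = -2.9
E[Y²] = (-10)²(0.3) + (-6)²(0.4) + (5)²(0.1) + (10)²(0.2) = 66.9
Var(Y) = E[Y²] − (E[Y])² = 66.9 − (-2.9)² = 58.49

58.4900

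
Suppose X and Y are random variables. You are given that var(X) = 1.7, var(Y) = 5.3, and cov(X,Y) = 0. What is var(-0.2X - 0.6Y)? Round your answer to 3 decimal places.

1.976

var(-0.2X - 0.6Y) = (-0.2)²·var(X) + (-0.6)²·var(Y) + 2·(-0.2)·(-0.6)·cov(X,Y)
= 0.04·1.7 + 0.36·5.3 + 0.24·0 = 1.976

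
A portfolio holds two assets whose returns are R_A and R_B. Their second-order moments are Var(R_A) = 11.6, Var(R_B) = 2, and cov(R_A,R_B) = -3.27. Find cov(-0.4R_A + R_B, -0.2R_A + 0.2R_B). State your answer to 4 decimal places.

cov(-0.4R_A + R_B, -0.2R_A + 0.2R_B) = (-0.4)(-0.2)Var(R_A) + (1)(0.2)Var(R_B) + [(-0.4)(0.2) + (1)(-0.2)]cov(R_A,R_B)
= 0.08·11.6 + 0.2·2 + -0.28·-3.27 = 2.2436

2.2436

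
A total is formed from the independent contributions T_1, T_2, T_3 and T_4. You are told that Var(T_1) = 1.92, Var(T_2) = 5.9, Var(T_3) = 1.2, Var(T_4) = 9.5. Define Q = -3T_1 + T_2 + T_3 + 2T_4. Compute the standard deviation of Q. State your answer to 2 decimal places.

7.90

By independence, Var(Q) = (-3)²Var(T_1) + (1)²Var(T_2) + (1)²Var(T_3) + (2)²Var(T_4)
= (-3)²·1.92 + (1)²·5.9 + (1)²·1.2 + (2)²·9.5 = 62.38
SD(Q) = √62.38 ≈ 7.90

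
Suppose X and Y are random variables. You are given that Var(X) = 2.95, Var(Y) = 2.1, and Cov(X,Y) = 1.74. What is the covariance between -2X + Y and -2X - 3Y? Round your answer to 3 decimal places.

Cov(-2X + Y, -2X - 3Y) = (-2)(-2)Var(X) + (1)(-3)Var(Y) + [(-2)(-3) + (1)(-2)]Cov(X,Y)
= 4·2.95 + -3·2.1 + 4·1.74 = 12.46

12.460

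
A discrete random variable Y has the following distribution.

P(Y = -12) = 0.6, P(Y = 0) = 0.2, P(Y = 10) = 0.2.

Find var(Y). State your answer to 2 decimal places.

E[Y] = (-12)(0.6) + (0)(0.2) + (10)(0.2) = -5.2
E[Y²] = (-12)²(0.6) + (0)²(0.2) + (10)²(0.2) = 106.4
var(Y) = E[Y²] − (E[Y])² = 106.4 − (-5.2)² = 79.36

79.36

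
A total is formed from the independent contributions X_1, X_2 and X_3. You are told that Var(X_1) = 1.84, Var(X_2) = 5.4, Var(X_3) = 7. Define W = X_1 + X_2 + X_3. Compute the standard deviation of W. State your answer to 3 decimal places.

3.774

By independence, Var(W) = (1)²Var(X_1) + (1)²Var(X_2) + (1)²Var(X_3)
= (1)²·1.84 + (1)²·5.4 + (1)²·7 = 14.24
σ(W) = √14.24 ≈ 3.774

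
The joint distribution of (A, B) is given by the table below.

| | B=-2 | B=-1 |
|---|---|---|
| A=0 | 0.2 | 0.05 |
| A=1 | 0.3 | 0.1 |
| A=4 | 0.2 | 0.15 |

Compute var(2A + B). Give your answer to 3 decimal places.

11.890

E[A] = 1.8,  E[B] = -1.7,  E[AB] = -2.9
var(A) = 6 − (1.8)² = 2.76;  var(B) = 3.1 − (-1.7)² = 0.21
Cov(A,B) = -2.9 − (1.8)(-1.7) = 0.16
var(2A + B) = (2)²·2.76 + (1)²·0.21 + 2·(2)·(1)·0.16 = 11.89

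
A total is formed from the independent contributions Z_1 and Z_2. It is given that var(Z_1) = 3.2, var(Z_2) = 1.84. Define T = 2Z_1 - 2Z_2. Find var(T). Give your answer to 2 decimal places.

By independence, var(T) = (2)²var(Z_1) + (-2)²var(Z_2)
= (2)²·3.2 + (-2)²·1.84 = 20.16

20.16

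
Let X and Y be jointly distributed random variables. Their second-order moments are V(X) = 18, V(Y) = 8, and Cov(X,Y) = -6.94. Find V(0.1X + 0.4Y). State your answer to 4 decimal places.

0.9048

V(0.1X + 0.4Y) = (0.1)²·V(X) + (0.4)²·V(Y) + 2·(0.1)·(0.4)·Cov(X,Y)
= 0.01·18 + 0.16·8 + 0.08·-6.94 = 0.9048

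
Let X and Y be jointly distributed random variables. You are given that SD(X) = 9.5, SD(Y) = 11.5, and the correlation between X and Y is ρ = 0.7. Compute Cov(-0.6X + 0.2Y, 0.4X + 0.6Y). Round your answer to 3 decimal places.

V(X) = (9.5)² = 90.25;  V(Y) = (11.5)² = 132.25
Cov(X,Y) = ρ·SD(X)·SD(Y) = 0.7·9.5·11.5 = 76.475
Cov(-0.6X + 0.2Y, 0.4X + 0.6Y) = (-0.6)(0.4)V(X) + (0.2)(0.6)V(Y) + [(-0.6)(0.6) + (0.2)(0.4)]Cov(X,Y)
= -0.24·90.25 + 0.12·132.25 + -0.28·76.475 = -27.203

-27.203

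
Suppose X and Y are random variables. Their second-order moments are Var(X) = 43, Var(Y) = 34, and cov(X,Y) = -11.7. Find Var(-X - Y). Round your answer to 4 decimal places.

53.6000

Var(-X - Y) = (-1)²·Var(X) + (-1)²·Var(Y) + 2·(-1)·(-1)·cov(X,Y)
= 1·43 + 1·34 + 2·-11.7 = 53.6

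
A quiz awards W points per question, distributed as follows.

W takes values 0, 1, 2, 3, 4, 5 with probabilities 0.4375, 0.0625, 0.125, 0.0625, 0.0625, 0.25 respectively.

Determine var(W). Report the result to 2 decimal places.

E[W] = (0)(0.4375) + (1)(0.0625) + (2)(0.125) + (3)(0.0625) + (4)(0.0625) + (5)(0.25) = 2
E[W²] = (0)²(0.4375) + (1)²(0.0625) + (2)²(0.125) + (3)²(0.0625) + (4)²(0.0625) + (5)²(0.25) = 8.375
var(W) = E[W²] − (E[W])² = 8.375 − (2)² = 4.375

4.38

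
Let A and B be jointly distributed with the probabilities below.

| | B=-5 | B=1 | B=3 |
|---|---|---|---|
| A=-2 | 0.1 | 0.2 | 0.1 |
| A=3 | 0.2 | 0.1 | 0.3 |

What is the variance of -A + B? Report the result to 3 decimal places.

E[A] = 1,  E[B] = 0,  E[AB] = 0
var(A) = 7 − (1)² = 6;  var(B) = 11.4 − (0)² = 11.4
Cov(A,B) = 0 − (1)(0) = 0
var(-A + B) = (-1)²·6 + (1)²·11.4 + 2·(-1)·(1)·0 = 17.4

17.400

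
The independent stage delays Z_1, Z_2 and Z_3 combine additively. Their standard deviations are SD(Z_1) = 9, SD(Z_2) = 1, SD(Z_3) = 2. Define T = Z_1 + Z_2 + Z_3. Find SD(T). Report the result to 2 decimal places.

9.27

Var(Z_1) = 81, Var(Z_2) = 1, Var(Z_3) = 4
By independence, Var(T) = (1)²Var(Z_1) + (1)²Var(Z_2) + (1)²Var(Z_3)
= (1)²·81 + (1)²·1 + (1)²·4 = 86
SD(T) = √86 ≈ 9.27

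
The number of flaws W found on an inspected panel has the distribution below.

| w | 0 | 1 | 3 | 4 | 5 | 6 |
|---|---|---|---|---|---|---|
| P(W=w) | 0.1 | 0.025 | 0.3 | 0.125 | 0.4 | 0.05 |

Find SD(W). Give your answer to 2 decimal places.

1.63

E[W] = (0)(0.1) + (1)(0.025) + (3)(0.3) + (4)(0.125) + (5)(0.4) + (6)(0.05) = 3.725
E[W²] = (0)²(0.1) + (1)²(0.025) + (3)²(0.3) + (4)²(0.125) + (5)²(0.4) + (6)²(0.05) = 16.525
Var(W) = E[W²] − (E[W])² = 16.525 − (3.725)² = 2.649375
SD(W) = √2.649375 ≈ 1.63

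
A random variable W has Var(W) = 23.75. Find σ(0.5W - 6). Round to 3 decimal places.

2.437

Var(0.5W - 6) = (0.5)²·23.75 = 5.9375
σ(0.5W - 6) = √5.9375 ≈ 2.437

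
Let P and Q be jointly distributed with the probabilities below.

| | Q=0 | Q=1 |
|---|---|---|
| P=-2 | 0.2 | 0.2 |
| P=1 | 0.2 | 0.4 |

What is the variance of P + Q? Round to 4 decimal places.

2.6400

E[P] = -0.2,  E[Q] = 0.6,  E[PQ] = 0
V(P) = 2.2 − (-0.2)² = 2.16;  V(Q) = 0.6 − (0.6)² = 0.24
Cov(P,Q) = 0 − (-0.2)(0.6) = 0.12
V(P + Q) = (1)²·2.16 + (1)²·0.24 + 2·(1)·(1)·0.12 = 2.64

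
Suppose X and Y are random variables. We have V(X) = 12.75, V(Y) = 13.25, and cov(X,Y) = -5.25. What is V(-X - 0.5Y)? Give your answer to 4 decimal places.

10.8125

V(-X - 0.5Y) = (-1)²·V(X) + (-0.5)²·V(Y) + 2·(-1)·(-0.5)·cov(X,Y)
= 1·12.75 + 0.25·13.25 + 1·-5.25 = 10.8125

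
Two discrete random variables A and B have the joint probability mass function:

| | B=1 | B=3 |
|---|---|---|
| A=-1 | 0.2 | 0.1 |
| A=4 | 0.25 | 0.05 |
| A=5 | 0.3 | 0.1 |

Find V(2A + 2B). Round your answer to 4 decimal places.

27.7600

E[A] = 2.9,  E[B] = 1.5,  E[AB] = 4.1
V(A) = 15.1 − (2.9)² = 6.69;  V(B) = 3 − (1.5)² = 0.75
Cov(A,B) = 4.1 − (2.9)(1.5) = -0.25
V(2A + 2B) = (2)²·6.69 + (2)²·0.75 + 2·(2)·(2)·-0.25 = 27.76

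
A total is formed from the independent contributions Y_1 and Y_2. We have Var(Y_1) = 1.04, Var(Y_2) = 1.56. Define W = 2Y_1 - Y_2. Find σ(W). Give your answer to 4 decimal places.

By independence, Var(W) = (2)²Var(Y_1) + (-1)²Var(Y_2)
= (2)²·1.04 + (-1)²·1.56 = 5.72
σ(W) = √5.72 ≈ 2.3917

2.3917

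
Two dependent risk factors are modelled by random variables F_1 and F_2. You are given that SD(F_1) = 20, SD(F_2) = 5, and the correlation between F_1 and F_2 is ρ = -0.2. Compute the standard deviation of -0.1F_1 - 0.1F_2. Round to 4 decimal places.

1.9621

var(F_1) = (20)² = 400;  var(F_2) = (5)² = 25
Cov(F_1,F_2) = ρ·SD(F_1)·SD(F_2) = -0.2·20·5 = -20
var(-0.1F_1 - 0.1F_2) = (-0.1)²·var(F_1) + (-0.1)²·var(F_2) + 2·(-0.1)·(-0.1)·Cov(F_1,F_2)
= 0.01·400 + 0.01·25 + 0.02·-20 = 3.85
SD(-0.1F_1 - 0.1F_2) = √3.85 ≈ 1.9621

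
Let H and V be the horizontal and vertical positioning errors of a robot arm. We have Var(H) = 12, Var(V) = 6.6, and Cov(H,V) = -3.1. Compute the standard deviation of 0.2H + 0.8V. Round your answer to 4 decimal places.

1.9267

Var(0.2H + 0.8V) = (0.2)²·Var(H) + (0.8)²·Var(V) + 2·(0.2)·(0.8)·Cov(H,V)
= 0.04·12 + 0.64·6.6 + 0.32·-3.1 = 3.712
SD(0.2H + 0.8V) = √3.712 ≈ 1.9267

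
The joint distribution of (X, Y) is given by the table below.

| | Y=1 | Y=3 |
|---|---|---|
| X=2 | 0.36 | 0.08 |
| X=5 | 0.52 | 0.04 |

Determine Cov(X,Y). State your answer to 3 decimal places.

-0.163

E[X] = 3.68,  E[Y] = 1.24
E[XY] = 4.4
Cov(X,Y) = E[XY] − E[X]E[Y] = 4.4 − (3.68)(1.24) = -0.1632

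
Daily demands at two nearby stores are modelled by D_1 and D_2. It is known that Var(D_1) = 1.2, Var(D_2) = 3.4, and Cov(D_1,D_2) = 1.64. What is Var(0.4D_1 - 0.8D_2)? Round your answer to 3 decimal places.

Var(0.4D_1 - 0.8D_2) = (0.4)²·Var(D_1) + (-0.8)²·Var(D_2) + 2·(0.4)·(-0.8)·Cov(D_1,D_2)
= 0.16·1.2 + 0.64·3.4 + -0.64·1.64 = 1.3184

1.318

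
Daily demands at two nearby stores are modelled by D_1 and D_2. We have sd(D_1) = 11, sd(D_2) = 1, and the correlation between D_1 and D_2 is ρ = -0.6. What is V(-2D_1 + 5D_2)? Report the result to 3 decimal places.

641.000

V(D_1) = (11)² = 121;  V(D_2) = (1)² = 1
Cov(D_1,D_2) = ρ·sd(D_1)·sd(D_2) = -0.6·11·1 = -6.6
V(-2D_1 + 5D_2) = (-2)²·V(D_1) + (5)²·V(D_2) + 2·(-2)·(5)·Cov(D_1,D_2)
= 4·121 + 25·1 + -20·-6.6 = 641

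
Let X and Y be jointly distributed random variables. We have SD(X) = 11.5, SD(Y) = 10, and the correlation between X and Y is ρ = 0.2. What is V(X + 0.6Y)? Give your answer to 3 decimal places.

V(X) = (11.5)² = 132.25;  V(Y) = (10)² = 100
cov(X,Y) = ρ·SD(X)·SD(Y) = 0.2·11.5·10 = 23
V(X + 0.6Y) = (1)²·V(X) + (0.6)²·V(Y) + 2·(1)·(0.6)·cov(X,Y)
= 1·132.25 + 0.36·100 + 1.2·23 = 195.85

195.850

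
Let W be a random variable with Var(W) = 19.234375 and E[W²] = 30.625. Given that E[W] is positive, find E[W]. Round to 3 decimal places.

3.375

(E[W])² = E[W²] − Var(W) = 30.625 − 19.234375 = 11.390625
E[W] = √11.390625 = 3.375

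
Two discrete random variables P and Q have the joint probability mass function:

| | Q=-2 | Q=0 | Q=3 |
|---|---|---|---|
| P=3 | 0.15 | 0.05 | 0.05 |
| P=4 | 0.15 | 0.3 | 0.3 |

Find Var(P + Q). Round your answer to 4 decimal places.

E[P] = 3.75,  E[Q] = 0.45,  E[PQ] = 1.95
Var(P) = 14.25 − (3.75)² = 0.1875;  Var(Q) = 4.35 − (0.45)² = 4.1475
Cov(P,Q) = 1.95 − (3.75)(0.45) = 0.2625
Var(P + Q) = (1)²·0.1875 + (1)²·4.1475 + 2·(1)·(1)·0.2625 = 4.86

4.8600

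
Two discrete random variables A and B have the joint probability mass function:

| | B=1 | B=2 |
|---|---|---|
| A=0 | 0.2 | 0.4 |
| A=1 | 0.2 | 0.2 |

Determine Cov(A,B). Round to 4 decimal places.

E[A] = 0.4,  E[B] = 1.6
E[AB] = 0.6
Cov(A,B) = E[AB] − E[A]E[B] = 0.6 − (0.4)(1.6) = -0.04

-0.0400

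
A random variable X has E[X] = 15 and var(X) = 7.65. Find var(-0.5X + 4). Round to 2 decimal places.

var(-0.5X + 4) = (-0.5)²·var(X) = 0.25·7.65 = 1.9125

1.91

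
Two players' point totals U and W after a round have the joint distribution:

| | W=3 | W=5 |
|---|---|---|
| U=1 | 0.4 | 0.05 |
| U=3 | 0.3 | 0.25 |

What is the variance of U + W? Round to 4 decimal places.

2.5100

E[U] = 2.1,  E[W] = 3.6,  E[UW] = 7.9
var(U) = 5.4 − (2.1)² = 0.99;  var(W) = 13.8 − (3.6)² = 0.84
cov(U,W) = 7.9 − (2.1)(3.6) = 0.34
var(U + W) = (1)²·0.99 + (1)²·0.84 + 2·(1)·(1)·0.34 = 2.51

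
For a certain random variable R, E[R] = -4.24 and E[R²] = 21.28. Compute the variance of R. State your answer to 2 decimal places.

3.30

Var(R) = 21.28 − (-4.24)² = 3.3024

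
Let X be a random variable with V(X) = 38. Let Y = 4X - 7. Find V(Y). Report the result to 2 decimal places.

608.00

V(4X - 7) = (4)²·V(X) = 16·38 = 608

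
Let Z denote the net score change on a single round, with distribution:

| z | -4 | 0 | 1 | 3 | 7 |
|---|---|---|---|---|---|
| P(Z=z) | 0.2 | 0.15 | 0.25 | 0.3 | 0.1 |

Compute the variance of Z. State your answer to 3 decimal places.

E[Z] = (-4)(0.2) + (0)(0.15) + (1)(0.25) + (3)(0.3) + (7)(0.1) = 1.05
E[Z²] = (-4)²(0.2) + (0)²(0.15) + (1)²(0.25) + (3)²(0.3) + (7)²(0.1) = 11.05
V(Z) = E[Z²] − (E[Z])² = 11.05 − (1.05)² = 9.9475

9.948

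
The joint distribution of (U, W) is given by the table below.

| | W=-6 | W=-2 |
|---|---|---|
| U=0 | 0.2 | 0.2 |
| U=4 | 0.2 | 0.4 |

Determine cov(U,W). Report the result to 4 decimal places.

0.6400

E[U] = 2.4,  E[W] = -3.6
E[UW] = -8
cov(U,W) = E[UW] − E[U]E[W] = -8 − (2.4)(-3.6) = 0.64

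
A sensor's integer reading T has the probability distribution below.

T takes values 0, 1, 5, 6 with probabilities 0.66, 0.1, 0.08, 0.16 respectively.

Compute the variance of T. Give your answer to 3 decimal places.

5.728

E[T] = (0)(0.66) + (1)(0.1) + (5)(0.08) + (6)(0.16) = 1.46
E[T²] = (0)²(0.66) + (1)²(0.1) + (5)²(0.08) + (6)²(0.16) = 7.86
Var(T) = E[T²] − (E[T])² = 7.86 − (1.46)² = 5.7284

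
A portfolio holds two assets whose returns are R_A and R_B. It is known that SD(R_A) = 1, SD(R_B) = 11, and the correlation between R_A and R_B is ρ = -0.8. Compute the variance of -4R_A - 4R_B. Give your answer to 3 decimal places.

1670.400

Var(R_A) = (1)² = 1;  Var(R_B) = (11)² = 121
cov(R_A,R_B) = ρ·SD(R_A)·SD(R_B) = -0.8·1·11 = -8.8
Var(-4R_A - 4R_B) = (-4)²·Var(R_A) + (-4)²·Var(R_B) + 2·(-4)·(-4)·cov(R_A,R_B)
= 16·1 + 16·121 + 32·-8.8 = 1670.4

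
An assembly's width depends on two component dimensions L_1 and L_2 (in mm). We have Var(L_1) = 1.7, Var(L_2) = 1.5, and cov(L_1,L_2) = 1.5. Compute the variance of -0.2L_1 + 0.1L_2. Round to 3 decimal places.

Var(-0.2L_1 + 0.1L_2) = (-0.2)²·Var(L_1) + (0.1)²·Var(L_2) + 2·(-0.2)·(0.1)·cov(L_1,L_2)
= 0.04·1.7 + 0.01·1.5 + -0.04·1.5 = 0.023

0.023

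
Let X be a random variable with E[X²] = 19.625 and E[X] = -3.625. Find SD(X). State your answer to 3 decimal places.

2.546

Var(X) = 19.625 − (-3.625)² = 6.484375
SD(X) = √6.484375 ≈ 2.546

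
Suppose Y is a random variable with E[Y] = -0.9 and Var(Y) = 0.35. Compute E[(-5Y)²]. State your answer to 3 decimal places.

29.000

E[-5Y] = -5·-0.9 = 4.5
Var(-5Y) = (-5)²·0.35 = 8.75
E[(-5Y)²] = Var((-5Y)) + (E[(-5Y)])² = 8.75 + (4.5)² = 29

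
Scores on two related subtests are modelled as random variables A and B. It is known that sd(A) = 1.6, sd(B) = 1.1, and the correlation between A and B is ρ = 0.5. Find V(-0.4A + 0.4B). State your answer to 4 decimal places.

V(A) = (1.6)² = 2.56;  V(B) = (1.1)² = 1.21
Cov(A,B) = ρ·sd(A)·sd(B) = 0.5·1.6·1.1 = 0.88
V(-0.4A + 0.4B) = (-0.4)²·V(A) + (0.4)²·V(B) + 2·(-0.4)·(0.4)·Cov(A,B)
= 0.16·2.56 + 0.16·1.21 + -0.32·0.88 = 0.3216

0.3216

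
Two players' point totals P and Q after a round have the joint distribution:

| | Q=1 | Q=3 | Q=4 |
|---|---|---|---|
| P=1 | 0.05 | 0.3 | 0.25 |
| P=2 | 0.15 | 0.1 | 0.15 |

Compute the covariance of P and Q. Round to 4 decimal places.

E[P] = 1.4,  E[Q] = 3
E[PQ] = 4.05
Cov(P,Q) = E[PQ] − E[P]E[Q] = 4.05 − (1.4)(3) = -0.15

-0.1500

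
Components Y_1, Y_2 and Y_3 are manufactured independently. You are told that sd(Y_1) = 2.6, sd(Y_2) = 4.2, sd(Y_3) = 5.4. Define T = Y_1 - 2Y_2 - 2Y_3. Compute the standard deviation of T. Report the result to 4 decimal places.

13.9270

Var(Y_1) = 6.76, Var(Y_2) = 17.64, Var(Y_3) = 29.16
By independence, Var(T) = (1)²Var(Y_1) + (-2)²Var(Y_2) + (-2)²Var(Y_3)
= (1)²·6.76 + (-2)²·17.64 + (-2)²·29.16 = 193.96
sd(T) = √193.96 ≈ 13.9270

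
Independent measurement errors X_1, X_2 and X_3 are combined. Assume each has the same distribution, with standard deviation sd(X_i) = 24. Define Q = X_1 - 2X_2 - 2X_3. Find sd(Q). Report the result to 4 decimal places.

72.0000

var(X_i) = (24)² = 576
By independence, var(Q) = (1)²var(X_1) + (-2)²var(X_2) + (-2)²var(X_3)
= (1)²·576 + (-2)²·576 + (-2)²·576 = 5184
sd(Q) = √5184 ≈ 72.0000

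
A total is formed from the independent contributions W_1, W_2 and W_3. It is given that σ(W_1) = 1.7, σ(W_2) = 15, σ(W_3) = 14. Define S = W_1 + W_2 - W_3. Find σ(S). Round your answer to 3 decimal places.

Var(W_1) = 2.89, Var(W_2) = 225, Var(W_3) = 196
By independence, Var(S) = (1)²Var(W_1) + (1)²Var(W_2) + (-1)²Var(W_3)
= (1)²·2.89 + (1)²·225 + (-1)²·196 = 423.89
σ(S) = √423.89 ≈ 20.589

20.589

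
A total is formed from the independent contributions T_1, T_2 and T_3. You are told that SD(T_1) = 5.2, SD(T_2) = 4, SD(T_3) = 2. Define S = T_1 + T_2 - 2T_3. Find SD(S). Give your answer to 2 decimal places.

var(T_1) = 27.04, var(T_2) = 16, var(T_3) = 4
By independence, var(S) = (1)²var(T_1) + (1)²var(T_2) + (-2)²var(T_3)
= (1)²·27.04 + (1)²·16 + (-2)²·4 = 59.04
SD(S) = √59.04 ≈ 7.68

7.68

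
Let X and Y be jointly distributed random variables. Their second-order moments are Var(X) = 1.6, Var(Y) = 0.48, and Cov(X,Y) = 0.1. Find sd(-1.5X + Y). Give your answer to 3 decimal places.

Var(-1.5X + Y) = (-1.5)²·Var(X) + (1)²·Var(Y) + 2·(-1.5)·(1)·Cov(X,Y)
= 2.25·1.6 + 1·0.48 + -3·0.1 = 3.78
sd(-1.5X + Y) = √3.78 ≈ 1.944

1.944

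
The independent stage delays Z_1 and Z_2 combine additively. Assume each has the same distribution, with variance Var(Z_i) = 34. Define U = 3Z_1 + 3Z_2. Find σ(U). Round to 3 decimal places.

24.739

By independence, Var(U) = (3)²Var(Z_1) + (3)²Var(Z_2)
= (3)²·34 + (3)²·34 = 612
σ(U) = √612 ≈ 24.739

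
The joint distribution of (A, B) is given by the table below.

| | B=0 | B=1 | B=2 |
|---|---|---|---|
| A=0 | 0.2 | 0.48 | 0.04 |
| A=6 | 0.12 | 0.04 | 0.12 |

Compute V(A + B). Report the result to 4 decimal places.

8.2496

E[A] = 1.68,  E[B] = 0.84,  E[AB] = 1.68
V(A) = 10.08 − (1.68)² = 7.2576;  V(B) = 1.16 − (0.84)² = 0.4544
Cov(A,B) = 1.68 − (1.68)(0.84) = 0.2688
V(A + B) = (1)²·7.2576 + (1)²·0.4544 + 2·(1)·(1)·0.2688 = 8.2496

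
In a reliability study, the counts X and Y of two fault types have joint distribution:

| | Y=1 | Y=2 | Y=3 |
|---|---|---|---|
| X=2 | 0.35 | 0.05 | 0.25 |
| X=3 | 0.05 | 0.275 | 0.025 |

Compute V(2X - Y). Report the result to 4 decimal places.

1.4944

E[X] = 2.35,  E[Y] = 1.875,  E[XY] = 4.425
V(X) = 5.75 − (2.35)² = 0.2275;  V(Y) = 4.175 − (1.875)² = 0.659375
cov(X,Y) = 4.425 − (2.35)(1.875) = 0.01875
V(2X - Y) = (2)²·0.2275 + (-1)²·0.659375 + 2·(2)·(-1)·0.01875 = 1.494375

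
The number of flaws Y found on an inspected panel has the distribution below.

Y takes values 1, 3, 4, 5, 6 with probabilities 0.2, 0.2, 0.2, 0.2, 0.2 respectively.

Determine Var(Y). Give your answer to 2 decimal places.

2.96

E[Y] = (1)(0.2) + (3)(0.2) + (4)(0.2) + (5)(0.2) + (6)(0.2) = 3.8
E[Y²] = (1)²(0.2) + (3)²(0.2) + (4)²(0.2) + (5)²(0.2) + (6)²(0.2) = 17.4
Var(Y) = E[Y²] − (E[Y])² = 17.4 − (3.8)² = 2.96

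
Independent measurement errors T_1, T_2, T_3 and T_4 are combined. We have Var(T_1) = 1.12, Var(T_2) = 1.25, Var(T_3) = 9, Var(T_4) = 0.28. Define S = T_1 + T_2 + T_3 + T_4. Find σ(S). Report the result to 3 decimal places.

By independence, Var(S) = (1)²Var(T_1) + (1)²Var(T_2) + (1)²Var(T_3) + (1)²Var(T_4)
= (1)²·1.12 + (1)²·1.25 + (1)²·9 + (1)²·0.28 = 11.65
σ(S) = √11.65 ≈ 3.413

3.413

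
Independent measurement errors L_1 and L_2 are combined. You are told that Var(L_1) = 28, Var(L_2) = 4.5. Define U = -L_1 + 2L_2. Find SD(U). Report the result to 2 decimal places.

6.78

By independence, Var(U) = (-1)²Var(L_1) + (2)²Var(L_2)
= (-1)²·28 + (2)²·4.5 = 46
SD(U) = √46 ≈ 6.78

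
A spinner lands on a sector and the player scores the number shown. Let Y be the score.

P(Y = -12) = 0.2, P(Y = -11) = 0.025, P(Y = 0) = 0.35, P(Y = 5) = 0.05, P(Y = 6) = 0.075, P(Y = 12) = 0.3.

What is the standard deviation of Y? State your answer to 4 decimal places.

8.7370

E[Y] = (-12)(0.2) + (-11)(0.025) + (0)(0.35) + (5)(0.05) + (6)(0.075) + (12)(0.3) = 1.625
E[Y²] = (-12)²(0.2) + (-11)²(0.025) + (0)²(0.35) + (5)²(0.05) + (6)²(0.075) + (12)²(0.3) = 78.975
V(Y) = E[Y²] − (E[Y])² = 78.975 − (1.625)² = 76.334375
sd(Y) = √76.334375 ≈ 8.7370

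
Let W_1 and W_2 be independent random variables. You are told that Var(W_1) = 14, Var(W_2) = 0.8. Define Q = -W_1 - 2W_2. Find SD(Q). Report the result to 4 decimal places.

By independence, Var(Q) = (-1)²Var(W_1) + (-2)²Var(W_2)
= (-1)²·14 + (-2)²·0.8 = 17.2
SD(Q) = √17.2 ≈ 4.1473

4.1473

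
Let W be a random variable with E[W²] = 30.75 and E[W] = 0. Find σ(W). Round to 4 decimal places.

5.5453

V(W) = 30.75 − (0)² = 30.75
σ(W) = √30.75 ≈ 5.5453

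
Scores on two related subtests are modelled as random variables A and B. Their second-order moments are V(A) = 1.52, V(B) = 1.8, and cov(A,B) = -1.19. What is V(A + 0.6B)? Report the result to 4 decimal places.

V(A + 0.6B) = (1)²·V(A) + (0.6)²·V(B) + 2·(1)·(0.6)·cov(A,B)
= 1·1.52 + 0.36·1.8 + 1.2·-1.19 = 0.74

0.7400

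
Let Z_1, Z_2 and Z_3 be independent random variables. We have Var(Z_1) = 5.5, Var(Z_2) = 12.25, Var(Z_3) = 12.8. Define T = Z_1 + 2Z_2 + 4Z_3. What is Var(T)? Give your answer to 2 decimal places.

259.30

By independence, Var(T) = (1)²Var(Z_1) + (2)²Var(Z_2) + (4)²Var(Z_3)
= (1)²·5.5 + (2)²·12.25 + (4)²·12.8 = 259.3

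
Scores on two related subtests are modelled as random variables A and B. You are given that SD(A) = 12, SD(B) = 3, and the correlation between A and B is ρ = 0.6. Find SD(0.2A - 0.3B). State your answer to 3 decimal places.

Var(A) = (12)² = 144;  Var(B) = (3)² = 9
cov(A,B) = ρ·SD(A)·SD(B) = 0.6·12·3 = 21.6
Var(0.2A - 0.3B) = (0.2)²·Var(A) + (-0.3)²·Var(B) + 2·(0.2)·(-0.3)·cov(A,B)
= 0.04·144 + 0.09·9 + -0.12·21.6 = 3.978
SD(0.2A - 0.3B) = √3.978 ≈ 1.994

1.994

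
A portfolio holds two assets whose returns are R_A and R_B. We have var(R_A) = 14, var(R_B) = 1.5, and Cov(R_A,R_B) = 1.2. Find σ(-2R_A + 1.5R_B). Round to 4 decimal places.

var(-2R_A + 1.5R_B) = (-2)²·var(R_A) + (1.5)²·var(R_B) + 2·(-2)·(1.5)·Cov(R_A,R_B)
= 4·14 + 2.25·1.5 + -6·1.2 = 52.175
σ(-2R_A + 1.5R_B) = √52.175 ≈ 7.2232

7.2232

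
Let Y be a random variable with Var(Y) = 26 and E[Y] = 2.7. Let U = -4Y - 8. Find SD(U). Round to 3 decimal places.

Var(-4Y - 8) = (-4)²·26 = 416
SD(U) = √416 ≈ 20.396

20.396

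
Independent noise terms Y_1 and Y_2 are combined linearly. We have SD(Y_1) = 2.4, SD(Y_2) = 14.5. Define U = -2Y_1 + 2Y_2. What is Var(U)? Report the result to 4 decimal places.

Var(Y_1) = 5.76, Var(Y_2) = 210.25
By independence, Var(U) = (-2)²Var(Y_1) + (2)²Var(Y_2)
= (-2)²·5.76 + (2)²·210.25 = 864.04

864.0400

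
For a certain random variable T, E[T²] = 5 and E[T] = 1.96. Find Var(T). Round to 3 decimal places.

1.158

Var(T) = 5 − (1.96)² = 1.1584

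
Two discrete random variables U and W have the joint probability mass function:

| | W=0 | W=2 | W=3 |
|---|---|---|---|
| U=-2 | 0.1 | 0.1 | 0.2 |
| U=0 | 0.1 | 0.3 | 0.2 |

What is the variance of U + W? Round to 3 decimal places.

E[U] = -0.8,  E[W] = 2,  E[UW] = -1.6
Var(U) = 1.6 − (-0.8)² = 0.96;  Var(W) = 5.2 − (2)² = 1.2
Cov(U,W) = -1.6 − (-0.8)(2) = 0
Var(U + W) = (1)²·0.96 + (1)²·1.2 + 2·(1)·(1)·0 = 2.16

2.160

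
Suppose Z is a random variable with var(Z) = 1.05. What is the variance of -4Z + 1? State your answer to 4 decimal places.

var(-4Z + 1) = (-4)²·var(Z) = 16·1.05 = 16.8

16.8000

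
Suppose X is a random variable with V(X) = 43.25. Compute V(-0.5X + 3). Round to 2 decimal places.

10.81

V(-0.5X + 3) = (-0.5)²·V(X) = 0.25·43.25 = 10.8125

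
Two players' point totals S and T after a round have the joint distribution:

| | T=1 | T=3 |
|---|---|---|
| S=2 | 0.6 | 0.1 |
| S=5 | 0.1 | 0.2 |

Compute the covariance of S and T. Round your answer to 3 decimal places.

E[S] = 2.9,  E[T] = 1.6
E[ST] = 5.3
Cov(S,T) = E[ST] − E[S]E[T] = 5.3 − (2.9)(1.6) = 0.66

0.660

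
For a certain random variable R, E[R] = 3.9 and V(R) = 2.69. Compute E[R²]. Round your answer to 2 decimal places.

E[R²] = V(R) + (E[R])² = 2.69 + (3.9)² = 17.9

17.90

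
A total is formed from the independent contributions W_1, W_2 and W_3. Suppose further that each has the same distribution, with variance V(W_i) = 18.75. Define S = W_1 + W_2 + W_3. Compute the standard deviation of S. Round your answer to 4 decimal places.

7.5000

By independence, V(S) = (1)²V(W_1) + (1)²V(W_2) + (1)²V(W_3)
= (1)²·18.75 + (1)²·18.75 + (1)²·18.75 = 56.25
σ(S) = √56.25 ≈ 7.5000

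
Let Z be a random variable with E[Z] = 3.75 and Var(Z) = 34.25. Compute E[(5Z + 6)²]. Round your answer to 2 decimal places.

E[5Z + 6] = 5·3.75 + 6 = 24.75
Var(5Z + 6) = (5)²·34.25 = 856.25
E[(5Z + 6)²] = Var((5Z + 6)) + (E[(5Z + 6)])² = 856.25 + (24.75)² = 1468.8125

1468.81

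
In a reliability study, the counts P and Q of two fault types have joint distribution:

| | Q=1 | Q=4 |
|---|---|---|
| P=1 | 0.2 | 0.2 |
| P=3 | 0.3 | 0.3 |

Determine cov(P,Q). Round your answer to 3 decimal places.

E[P] = 2.2,  E[Q] = 2.5
E[PQ] = 5.5
cov(P,Q) = E[PQ] − E[P]E[Q] = 5.5 − (2.2)(2.5) = 0

0.000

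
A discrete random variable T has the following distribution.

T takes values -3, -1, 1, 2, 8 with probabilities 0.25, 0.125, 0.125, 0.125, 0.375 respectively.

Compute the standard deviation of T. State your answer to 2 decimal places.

4.56

E[T] = (-3)(0.25) + (-1)(0.125) + (1)(0.125) + (2)(0.125) + (8)(0.375) = 2.5
E[T²] = (-3)²(0.25) + (-1)²(0.125) + (1)²(0.125) + (2)²(0.125) + (8)²(0.375) = 27
var(T) = E[T²] − (E[T])² = 27 − (2.5)² = 20.75
σ(T) = √20.75 ≈ 4.56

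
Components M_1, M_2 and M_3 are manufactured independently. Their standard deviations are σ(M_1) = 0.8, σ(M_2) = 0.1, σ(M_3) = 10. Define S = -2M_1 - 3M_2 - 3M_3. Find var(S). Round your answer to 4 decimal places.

var(M_1) = 0.64, var(M_2) = 0.01, var(M_3) = 100
By independence, var(S) = (-2)²var(M_1) + (-3)²var(M_2) + (-3)²var(M_3)
= (-2)²·0.64 + (-3)²·0.01 + (-3)²·100 = 902.65

902.6500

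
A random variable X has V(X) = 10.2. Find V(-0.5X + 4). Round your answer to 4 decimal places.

2.5500

V(-0.5X + 4) = (-0.5)²·V(X) = 0.25·10.2 = 2.55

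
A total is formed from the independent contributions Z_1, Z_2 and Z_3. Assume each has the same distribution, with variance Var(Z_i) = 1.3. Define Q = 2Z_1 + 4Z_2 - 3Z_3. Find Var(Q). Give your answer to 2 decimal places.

By independence, Var(Q) = (2)²Var(Z_1) + (4)²Var(Z_2) + (-3)²Var(Z_3)
= (2)²·1.3 + (4)²·1.3 + (-3)²·1.3 = 37.7

37.70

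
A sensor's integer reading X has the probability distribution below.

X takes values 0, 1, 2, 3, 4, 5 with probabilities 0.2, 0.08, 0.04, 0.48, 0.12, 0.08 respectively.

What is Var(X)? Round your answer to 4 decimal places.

E[X] = (0)(0.2) + (1)(0.08) + (2)(0.04) + (3)(0.48) + (4)(0.12) + (5)(0.08) = 2.48
E[X²] = (0)²(0.2) + (1)²(0.08) + (2)²(0.04) + (3)²(0.48) + (4)²(0.12) + (5)²(0.08) = 8.48
Var(X) = E[X²] − (E[X])² = 8.48 − (2.48)² = 2.3296

2.3296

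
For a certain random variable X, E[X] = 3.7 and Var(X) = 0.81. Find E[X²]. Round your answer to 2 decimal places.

E[X²] = Var(X) + (E[X])² = 0.81 + (3.7)² = 14.5

14.50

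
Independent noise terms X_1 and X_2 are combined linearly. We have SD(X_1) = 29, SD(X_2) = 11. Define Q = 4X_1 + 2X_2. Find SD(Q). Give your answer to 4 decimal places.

V(X_1) = 841, V(X_2) = 121
By independence, V(Q) = (4)²V(X_1) + (2)²V(X_2)
= (4)²·841 + (2)²·121 = 13940
SD(Q) = √13940 ≈ 118.0678

118.0678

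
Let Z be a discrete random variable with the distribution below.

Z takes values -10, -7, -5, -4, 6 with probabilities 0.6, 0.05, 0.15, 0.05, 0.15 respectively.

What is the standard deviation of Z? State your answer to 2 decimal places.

E[Z] = (-10)(0.6) + (-7)(0.05) + (-5)(0.15) + (-4)(0.05) + (6)(0.15) = -6.4
E[Z²] = (-10)²(0.6) + (-7)²(0.05) + (-5)²(0.15) + (-4)²(0.05) + (6)²(0.15) = 72.4
var(Z) = E[Z²] − (E[Z])² = 72.4 − (-6.4)² = 31.44
σ(Z) = √31.44 ≈ 5.61

5.61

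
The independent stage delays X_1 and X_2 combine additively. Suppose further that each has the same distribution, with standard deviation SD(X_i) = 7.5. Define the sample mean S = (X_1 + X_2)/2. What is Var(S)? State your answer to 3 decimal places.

28.125

Var(X_i) = (7.5)² = 56.25
By independence, Var(S) = (0.5)²Var(X_1) + (0.5)²Var(X_2)
= (0.5)²·56.25 + (0.5)²·56.25 = 28.125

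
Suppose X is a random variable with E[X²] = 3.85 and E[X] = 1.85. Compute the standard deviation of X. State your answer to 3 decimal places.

0.654

Var(X) = 3.85 − (1.85)² = 0.4275
σ(X) = √0.4275 ≈ 0.654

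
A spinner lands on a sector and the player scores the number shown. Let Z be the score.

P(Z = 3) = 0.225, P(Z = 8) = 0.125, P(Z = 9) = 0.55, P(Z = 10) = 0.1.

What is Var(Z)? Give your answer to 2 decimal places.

6.43

E[Z] = (3)(0.225) + (8)(0.125) + (9)(0.55) + (10)(0.1) = 7.625
E[Z²] = (3)²(0.225) + (8)²(0.125) + (9)²(0.55) + (10)²(0.1) = 64.575
Var(Z) = E[Z²] − (E[Z])² = 64.575 − (7.625)² = 6.434375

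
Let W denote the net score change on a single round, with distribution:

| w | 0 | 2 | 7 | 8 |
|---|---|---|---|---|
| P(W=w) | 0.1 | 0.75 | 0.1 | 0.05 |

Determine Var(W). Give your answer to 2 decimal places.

4.34

E[W] = (0)(0.1) + (2)(0.75) + (7)(0.1) + (8)(0.05) = 2.6
E[W²] = (0)²(0.1) + (2)²(0.75) + (7)²(0.1) + (8)²(0.05) = 11.1
Var(W) = E[W²] − (E[W])² = 11.1 − (2.6)² = 4.34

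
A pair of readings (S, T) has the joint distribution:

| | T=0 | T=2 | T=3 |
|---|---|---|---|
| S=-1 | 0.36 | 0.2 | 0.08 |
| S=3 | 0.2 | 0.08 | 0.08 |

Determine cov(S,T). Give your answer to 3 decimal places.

0.102

E[S] = 0.44,  E[T] = 1.04
E[ST] = 0.56
cov(S,T) = E[ST] − E[S]E[T] = 0.56 − (0.44)(1.04) = 0.1024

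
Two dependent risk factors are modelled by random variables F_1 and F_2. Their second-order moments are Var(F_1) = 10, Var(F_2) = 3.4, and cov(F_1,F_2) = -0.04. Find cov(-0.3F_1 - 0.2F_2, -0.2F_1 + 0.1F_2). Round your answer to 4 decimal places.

cov(-0.3F_1 - 0.2F_2, -0.2F_1 + 0.1F_2) = (-0.3)(-0.2)Var(F_1) + (-0.2)(0.1)Var(F_2) + [(-0.3)(0.1) + (-0.2)(-0.2)]cov(F_1,F_2)
= 0.06·10 + -0.02·3.4 + 0.01·-0.04 = 0.5316

0.5316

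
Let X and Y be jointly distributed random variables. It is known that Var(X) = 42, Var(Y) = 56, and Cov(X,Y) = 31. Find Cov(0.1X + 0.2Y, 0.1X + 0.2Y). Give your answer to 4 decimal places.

3.9000

Cov(0.1X + 0.2Y, 0.1X + 0.2Y) = (0.1)(0.1)Var(X) + (0.2)(0.2)Var(Y) + [(0.1)(0.2) + (0.2)(0.1)]Cov(X,Y)
= 0.01·42 + 0.04·56 + 0.04·31 = 3.9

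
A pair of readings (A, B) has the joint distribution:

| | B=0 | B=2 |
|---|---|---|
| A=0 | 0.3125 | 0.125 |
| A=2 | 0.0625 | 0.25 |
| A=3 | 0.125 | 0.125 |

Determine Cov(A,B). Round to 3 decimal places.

0.375

E[A] = 1.375,  E[B] = 1
E[AB] = 1.75
Cov(A,B) = E[AB] − E[A]E[B] = 1.75 − (1.375)(1) = 0.375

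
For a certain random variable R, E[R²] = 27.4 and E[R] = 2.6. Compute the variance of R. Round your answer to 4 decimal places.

20.6400

V(R) = 27.4 − (2.6)² = 20.64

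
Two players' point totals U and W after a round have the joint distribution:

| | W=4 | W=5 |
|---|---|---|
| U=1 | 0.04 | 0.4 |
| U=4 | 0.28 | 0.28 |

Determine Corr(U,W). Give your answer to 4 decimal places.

E[U] = 2.68,  E[W] = 4.68
E[UW] = 12.24
Cov(U,W) = E[UW] − E[U]E[W] = 12.24 − (2.68)(4.68) = -0.3024
var(U) = 2.2176,  var(W) = 0.2176
ρ = -0.3024 / √(2.2176·0.2176) ≈ -0.4353

-0.4353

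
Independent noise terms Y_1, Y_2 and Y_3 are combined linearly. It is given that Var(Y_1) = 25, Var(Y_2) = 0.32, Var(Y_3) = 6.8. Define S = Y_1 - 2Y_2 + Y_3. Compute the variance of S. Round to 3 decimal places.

By independence, Var(S) = (1)²Var(Y_1) + (-2)²Var(Y_2) + (1)²Var(Y_3)
= (1)²·25 + (-2)²·0.32 + (1)²·6.8 = 33.08

33.080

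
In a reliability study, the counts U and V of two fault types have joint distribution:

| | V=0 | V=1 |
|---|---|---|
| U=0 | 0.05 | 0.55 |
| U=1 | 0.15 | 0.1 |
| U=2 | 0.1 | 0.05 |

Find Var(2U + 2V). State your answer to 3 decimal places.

E[U] = 0.55,  E[V] = 0.7,  E[UV] = 0.2
Var(U) = 0.85 − (0.55)² = 0.5475;  Var(V) = 0.7 − (0.7)² = 0.21
Cov(U,V) = 0.2 − (0.55)(0.7) = -0.185
Var(2U + 2V) = (2)²·0.5475 + (2)²·0.21 + 2·(2)·(2)·-0.185 = 1.55

1.550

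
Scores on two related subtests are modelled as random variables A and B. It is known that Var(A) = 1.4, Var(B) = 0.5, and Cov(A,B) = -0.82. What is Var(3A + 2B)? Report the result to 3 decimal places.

Var(3A + 2B) = (3)²·Var(A) + (2)²·Var(B) + 2·(3)·(2)·Cov(A,B)
= 9·1.4 + 4·0.5 + 12·-0.82 = 4.76

4.760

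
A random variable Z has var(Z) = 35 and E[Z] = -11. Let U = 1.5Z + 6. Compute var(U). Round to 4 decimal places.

78.7500

var(1.5Z + 6) = (1.5)²·var(Z) = 2.25·35 = 78.75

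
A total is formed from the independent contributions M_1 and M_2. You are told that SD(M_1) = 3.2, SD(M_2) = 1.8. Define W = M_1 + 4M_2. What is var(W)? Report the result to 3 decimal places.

62.080

var(M_1) = 10.24, var(M_2) = 3.24
By independence, var(W) = (1)²var(M_1) + (4)²var(M_2)
= (1)²·10.24 + (4)²·3.24 = 62.08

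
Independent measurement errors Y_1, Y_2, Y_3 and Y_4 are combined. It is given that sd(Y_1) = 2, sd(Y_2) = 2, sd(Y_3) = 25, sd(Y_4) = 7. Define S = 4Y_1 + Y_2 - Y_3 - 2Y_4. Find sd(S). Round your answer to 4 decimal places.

Var(Y_1) = 4, Var(Y_2) = 4, Var(Y_3) = 625, Var(Y_4) = 49
By independence, Var(S) = (4)²Var(Y_1) + (1)²Var(Y_2) + (-1)²Var(Y_3) + (-2)²Var(Y_4)
= (4)²·4 + (1)²·4 + (-1)²·625 + (-2)²·49 = 889
sd(S) = √889 ≈ 29.8161

29.8161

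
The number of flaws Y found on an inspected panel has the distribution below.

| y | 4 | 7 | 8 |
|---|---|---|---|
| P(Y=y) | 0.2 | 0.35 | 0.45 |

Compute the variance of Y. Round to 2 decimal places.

2.23

E[Y] = (4)(0.2) + (7)(0.35) + (8)(0.45) = 6.85
E[Y²] = (4)²(0.2) + (7)²(0.35) + (8)²(0.45) = 49.15
V(Y) = E[Y²] − (E[Y])² = 49.15 − (6.85)² = 2.2275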